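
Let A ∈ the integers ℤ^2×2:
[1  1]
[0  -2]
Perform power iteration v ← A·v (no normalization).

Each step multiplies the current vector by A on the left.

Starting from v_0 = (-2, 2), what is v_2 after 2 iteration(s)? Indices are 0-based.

v_0 = (-2, 2).
v_1 = A·v_0 = (0, -4).
v_2 = A·v_1 = (-4, 8).

v_2 = (-4, 8)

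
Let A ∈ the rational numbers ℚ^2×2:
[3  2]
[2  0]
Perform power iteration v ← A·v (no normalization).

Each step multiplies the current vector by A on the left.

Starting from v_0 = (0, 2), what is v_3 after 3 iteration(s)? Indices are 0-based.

v_3 = (52, 24)

v_0 = (0, 2).
v_1 = A·v_0 = (4, 0).
v_2 = A·v_1 = (12, 8).
v_3 = A·v_2 = (52, 24).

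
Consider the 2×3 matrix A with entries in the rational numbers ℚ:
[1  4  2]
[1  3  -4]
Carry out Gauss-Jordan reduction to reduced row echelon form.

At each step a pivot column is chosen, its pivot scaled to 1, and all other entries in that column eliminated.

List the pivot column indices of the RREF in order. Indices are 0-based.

pivot columns: 0, 1

[1] R0 /= 1  ⇒  (1, 4, 2)
     R1 -= 1·R0  ⇒  (0, -1, -6)
[2] R1 /= -1  ⇒  (0, 1, 6)
     R0 -= 4·R1  ⇒  (1, 0, -22)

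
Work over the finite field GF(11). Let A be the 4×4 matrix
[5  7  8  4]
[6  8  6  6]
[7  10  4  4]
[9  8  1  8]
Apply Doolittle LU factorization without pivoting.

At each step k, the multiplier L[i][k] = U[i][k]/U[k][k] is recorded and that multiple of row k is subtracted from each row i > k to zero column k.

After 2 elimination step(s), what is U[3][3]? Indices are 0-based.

[col 0] pivot 5
  R1 -= 10*R0 → (0, 4, 3, 10)  (L[1][0] := 10)
  R2 -= 8*R0 → (0, 9, 6, 5)  (L[2][0] := 8)
  R3 -= 4*R0 → (0, 2, 2, 3)  (L[3][0] := 4)
[col 1] pivot 4
  R2 -= 5*R1 → (0, 0, 2, 10)  (L[2][1] := 5)
  R3 -= 6*R1 → (0, 0, 6, 9)  (L[3][1] := 6)

U[3][3] = 9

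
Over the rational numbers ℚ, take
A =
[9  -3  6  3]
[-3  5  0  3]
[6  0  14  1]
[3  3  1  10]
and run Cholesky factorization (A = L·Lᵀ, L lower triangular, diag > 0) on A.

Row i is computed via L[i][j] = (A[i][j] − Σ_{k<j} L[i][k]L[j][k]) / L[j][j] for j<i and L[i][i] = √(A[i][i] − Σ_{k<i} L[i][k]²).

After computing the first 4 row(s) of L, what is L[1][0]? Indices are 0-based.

L[1][0] = -1

Step 1: L[0][0] = √(9) = 3.
  L[1][0] = (-3) / L[0][0] = -1.
Step 2: L[1][1] = √(4) = 2.
  L[2][0] = (6) / L[0][0] = 2.
  L[2][1] = (2) / L[1][1] = 1.
Step 3: L[2][2] = √(9) = 3.
  L[3][0] = (3) / L[0][0] = 1.
  L[3][1] = (4) / L[1][1] = 2.
  L[3][2] = (-3) / L[2][2] = -1.
Step 4: L[3][3] = √(4) = 2.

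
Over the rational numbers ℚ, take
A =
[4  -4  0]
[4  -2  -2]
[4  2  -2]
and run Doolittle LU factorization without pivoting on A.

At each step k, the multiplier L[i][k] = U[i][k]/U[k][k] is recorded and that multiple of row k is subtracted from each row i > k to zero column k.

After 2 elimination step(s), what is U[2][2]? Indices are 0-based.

U[2][2] = 4

k=0: U[0][0]=4
  eliminate (1,0): mult=1, new row 1: (0, 2, -2); set L[1][0]=1
  eliminate (2,0): mult=1, new row 2: (0, 6, -2); set L[2][0]=1
k=1: U[1][1]=2
  eliminate (2,1): mult=3, new row 2: (0, 0, 4); set L[2][1]=3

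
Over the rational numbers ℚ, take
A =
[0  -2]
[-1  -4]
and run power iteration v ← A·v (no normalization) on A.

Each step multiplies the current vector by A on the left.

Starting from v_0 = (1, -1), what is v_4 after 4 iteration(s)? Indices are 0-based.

v_0 = (1, -1).
v_1 = A·v_0 = (2, 3).
v_2 = A·v_1 = (-6, -14).
v_3 = A·v_2 = (28, 62).
v_4 = A·v_3 = (-124, -276).

v_4 = (-124, -276)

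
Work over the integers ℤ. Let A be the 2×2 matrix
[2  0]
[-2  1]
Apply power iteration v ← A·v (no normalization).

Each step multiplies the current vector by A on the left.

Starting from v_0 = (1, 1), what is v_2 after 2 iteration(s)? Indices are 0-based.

v_0 = (1, 1).
v_1 = A·v_0 = (2, -1).
v_2 = A·v_1 = (4, -5).

v_2 = (4, -5)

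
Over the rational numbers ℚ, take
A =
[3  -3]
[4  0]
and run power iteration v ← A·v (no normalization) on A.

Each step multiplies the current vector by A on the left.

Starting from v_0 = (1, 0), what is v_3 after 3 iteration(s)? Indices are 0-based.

v_0 = (1, 0).
v_1 = A·v_0 = (3, 4).
v_2 = A·v_1 = (-3, 12).
v_3 = A·v_2 = (-45, -12).

v_3 = (-45, -12)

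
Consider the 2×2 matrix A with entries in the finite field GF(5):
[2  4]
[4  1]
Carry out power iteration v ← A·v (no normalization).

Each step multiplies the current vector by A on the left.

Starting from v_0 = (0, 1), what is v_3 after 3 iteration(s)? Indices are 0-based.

v_3 = (2, 0)

v_0 = (0, 1).
v_1 = A·v_0 = (4, 1).
v_2 = A·v_1 = (2, 2).
v_3 = A·v_2 = (2, 0).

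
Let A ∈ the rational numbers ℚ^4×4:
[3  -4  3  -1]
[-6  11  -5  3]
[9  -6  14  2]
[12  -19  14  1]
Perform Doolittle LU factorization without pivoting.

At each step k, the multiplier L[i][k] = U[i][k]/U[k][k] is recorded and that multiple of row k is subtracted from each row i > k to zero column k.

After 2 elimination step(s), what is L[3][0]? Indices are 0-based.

[col 0] pivot 3
  R1 -= -2*R0 → (0, 3, 1, 1)  (L[1][0] := -2)
  R2 -= 3*R0 → (0, 6, 5, 5)  (L[2][0] := 3)
  R3 -= 4*R0 → (0, -3, 2, 5)  (L[3][0] := 4)
[col 1] pivot 3
  R2 -= 2*R1 → (0, 0, 3, 3)  (L[2][1] := 2)
  R3 -= -1*R1 → (0, 0, 3, 6)  (L[3][1] := -1)

L[3][0] = 4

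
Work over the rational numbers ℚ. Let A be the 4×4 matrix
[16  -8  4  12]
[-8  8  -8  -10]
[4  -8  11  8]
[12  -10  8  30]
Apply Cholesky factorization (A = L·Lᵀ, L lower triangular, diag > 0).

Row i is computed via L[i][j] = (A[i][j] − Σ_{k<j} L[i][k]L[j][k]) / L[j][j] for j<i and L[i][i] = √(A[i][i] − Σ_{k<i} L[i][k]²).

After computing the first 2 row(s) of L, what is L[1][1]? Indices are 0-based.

L[1][1] = 2

Step 1: L[0][0] = √(16) = 4.
  L[1][0] = (-8) / L[0][0] = -2.
Step 2: L[1][1] = √(4) = 2.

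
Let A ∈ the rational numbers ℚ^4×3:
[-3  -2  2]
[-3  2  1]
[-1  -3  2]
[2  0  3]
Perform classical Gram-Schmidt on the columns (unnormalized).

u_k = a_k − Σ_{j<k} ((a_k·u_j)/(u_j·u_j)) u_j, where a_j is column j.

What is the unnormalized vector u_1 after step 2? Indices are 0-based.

Step 1: u_0 = a_0 = (-3, -3, -1, 2).
Step 2: u_1 = a_1 − (3/23)·u_0 = (-37/23, 55/23, -66/23, -6/23).

u_1 = (-37/23, 55/23, -66/23, -6/23)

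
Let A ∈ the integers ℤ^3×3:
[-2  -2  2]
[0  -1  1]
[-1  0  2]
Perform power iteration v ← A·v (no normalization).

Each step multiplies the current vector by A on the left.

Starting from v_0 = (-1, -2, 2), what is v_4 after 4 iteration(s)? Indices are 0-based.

v_4 = (-30, 19, 2)

v_0 = (-1, -2, 2).
v_1 = A·v_0 = (10, 4, 5).
v_2 = A·v_1 = (-18, 1, 0).
v_3 = A·v_2 = (34, -1, 18).
v_4 = A·v_3 = (-30, 19, 2).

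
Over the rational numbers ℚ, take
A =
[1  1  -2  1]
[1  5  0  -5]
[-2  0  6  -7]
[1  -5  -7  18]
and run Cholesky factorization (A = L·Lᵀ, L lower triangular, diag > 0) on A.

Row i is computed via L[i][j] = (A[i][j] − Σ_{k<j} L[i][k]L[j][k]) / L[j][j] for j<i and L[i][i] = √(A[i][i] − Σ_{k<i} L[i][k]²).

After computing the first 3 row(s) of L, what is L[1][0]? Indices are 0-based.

L[1][0] = 1

Step 1: L[0][0] = √(1) = 1.
  L[1][0] = (1) / L[0][0] = 1.
Step 2: L[1][1] = √(4) = 2.
  L[2][0] = (-2) / L[0][0] = -2.
  L[2][1] = (2) / L[1][1] = 1.
Step 3: L[2][2] = √(1) = 1.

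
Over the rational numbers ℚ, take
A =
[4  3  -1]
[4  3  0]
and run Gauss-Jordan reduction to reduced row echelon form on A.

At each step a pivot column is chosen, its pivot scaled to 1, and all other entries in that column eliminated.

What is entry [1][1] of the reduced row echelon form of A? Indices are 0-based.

M[1][1] = 0

[1] R0 /= 4  ⇒  (1, 3/4, -1/4)
     R1 -= 4·R0  ⇒  (0, 0, 1)
column 1 empty below row 1
[2] R1 /= 1  ⇒  (0, 0, 1)
     R0 -= -1/4·R1  ⇒  (1, 3/4, 0)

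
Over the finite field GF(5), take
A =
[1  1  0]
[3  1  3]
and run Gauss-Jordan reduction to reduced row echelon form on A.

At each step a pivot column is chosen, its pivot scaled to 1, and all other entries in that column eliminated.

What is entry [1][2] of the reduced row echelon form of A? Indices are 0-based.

M[1][2] = 1

pivot(0,0)=1: scale R0 → (1, 1, 0)
  clear (1,0): R1 −= (3)R0 → (0, 3, 3)
pivot(1,1)=3: scale R1 → (0, 1, 1)
  clear (0,1): R0 −= (1)R1 → (1, 0, 4)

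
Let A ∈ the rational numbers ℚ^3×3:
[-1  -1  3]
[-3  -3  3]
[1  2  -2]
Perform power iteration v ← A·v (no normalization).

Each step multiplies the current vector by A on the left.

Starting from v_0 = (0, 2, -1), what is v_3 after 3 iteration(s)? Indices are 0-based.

v_0 = (0, 2, -1).
v_1 = A·v_0 = (-5, -9, 6).
v_2 = A·v_1 = (32, 60, -35).
v_3 = A·v_2 = (-197, -381, 222).

v_3 = (-197, -381, 222)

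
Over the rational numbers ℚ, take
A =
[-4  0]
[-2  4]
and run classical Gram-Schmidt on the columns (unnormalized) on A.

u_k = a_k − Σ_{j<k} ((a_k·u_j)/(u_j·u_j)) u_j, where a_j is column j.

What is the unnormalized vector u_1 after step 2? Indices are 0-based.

u_1 = (-8/5, 16/5)

Step 1: u_0 = a_0 = (-4, -2).
Step 2: u_1 = a_1 − (-2/5)·u_0 = (-8/5, 16/5).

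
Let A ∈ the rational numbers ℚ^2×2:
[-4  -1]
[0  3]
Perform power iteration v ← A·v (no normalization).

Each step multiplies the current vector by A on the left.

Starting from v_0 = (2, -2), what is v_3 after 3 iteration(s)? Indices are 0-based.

v_3 = (-102, -54)

v_0 = (2, -2).
v_1 = A·v_0 = (-6, -6).
v_2 = A·v_1 = (30, -18).
v_3 = A·v_2 = (-102, -54).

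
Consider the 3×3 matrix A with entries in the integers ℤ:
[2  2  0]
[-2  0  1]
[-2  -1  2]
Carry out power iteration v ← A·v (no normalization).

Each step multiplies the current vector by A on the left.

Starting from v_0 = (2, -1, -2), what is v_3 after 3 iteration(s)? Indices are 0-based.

v_0 = (2, -1, -2).
v_1 = A·v_0 = (2, -6, -7).
v_2 = A·v_1 = (-8, -11, -12).
v_3 = A·v_2 = (-38, 4, 3).

v_3 = (-38, 4, 3)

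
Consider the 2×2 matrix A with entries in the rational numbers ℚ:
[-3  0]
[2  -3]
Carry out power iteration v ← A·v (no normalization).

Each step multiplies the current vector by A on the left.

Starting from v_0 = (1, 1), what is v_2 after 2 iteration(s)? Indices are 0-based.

v_2 = (9, -3)

v_0 = (1, 1).
v_1 = A·v_0 = (-3, -1).
v_2 = A·v_1 = (9, -3).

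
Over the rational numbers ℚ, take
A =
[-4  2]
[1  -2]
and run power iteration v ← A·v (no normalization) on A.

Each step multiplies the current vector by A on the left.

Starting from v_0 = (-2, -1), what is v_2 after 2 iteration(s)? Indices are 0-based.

v_0 = (-2, -1).
v_1 = A·v_0 = (6, 0).
v_2 = A·v_1 = (-24, 6).

v_2 = (-24, 6)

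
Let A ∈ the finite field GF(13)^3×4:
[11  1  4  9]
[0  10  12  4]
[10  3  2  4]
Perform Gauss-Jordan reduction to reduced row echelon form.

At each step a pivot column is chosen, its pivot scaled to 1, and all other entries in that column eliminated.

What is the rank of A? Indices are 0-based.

rank = 3

[1] R0 /= 11  ⇒  (1, 6, 11, 2)
     R2 -= 10·R0  ⇒  (0, 8, 9, 10)
[2] R1 /= 10  ⇒  (0, 1, 9, 3)
     R0 -= 6·R1  ⇒  (1, 0, 9, 10)
     R2 -= 8·R1  ⇒  (0, 0, 2, 12)
[3] R2 /= 2  ⇒  (0, 0, 1, 6)
     R0 -= 9·R2  ⇒  (1, 0, 0, 8)
     R1 -= 9·R2  ⇒  (0, 1, 0, 1)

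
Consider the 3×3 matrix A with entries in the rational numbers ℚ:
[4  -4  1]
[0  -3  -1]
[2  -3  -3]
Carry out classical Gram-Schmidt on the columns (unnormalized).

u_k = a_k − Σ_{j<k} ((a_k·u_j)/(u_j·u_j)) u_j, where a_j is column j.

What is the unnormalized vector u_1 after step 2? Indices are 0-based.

u_1 = (2/5, -3, -4/5)

Step 1: u_0 = a_0 = (4, 0, 2).
Step 2: u_1 = a_1 − (-11/10)·u_0 = (2/5, -3, -4/5).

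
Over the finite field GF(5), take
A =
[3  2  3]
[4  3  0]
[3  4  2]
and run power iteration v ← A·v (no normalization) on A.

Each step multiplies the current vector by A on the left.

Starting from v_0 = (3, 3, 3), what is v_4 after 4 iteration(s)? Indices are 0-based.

v_4 = (1, 3, 4)

v_0 = (3, 3, 3).
v_1 = A·v_0 = (4, 1, 2).
v_2 = A·v_1 = (0, 4, 0).
v_3 = A·v_2 = (3, 2, 1).
v_4 = A·v_3 = (1, 3, 4).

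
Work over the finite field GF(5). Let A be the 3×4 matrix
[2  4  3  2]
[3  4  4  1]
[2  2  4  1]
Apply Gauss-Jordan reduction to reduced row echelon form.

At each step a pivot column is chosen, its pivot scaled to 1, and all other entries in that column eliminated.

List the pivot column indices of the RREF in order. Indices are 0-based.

step 1: normalize row 0 (÷2) = (1, 2, 4, 1)
  row 1: subtract 3×row0 = (0, 3, 2, 3)
  row 2: subtract 2×row0 = (0, 3, 1, 4)
step 2: normalize row 1 (÷3) = (0, 1, 4, 1)
  row 0: subtract 2×row1 = (1, 0, 1, 4)
  row 2: subtract 3×row1 = (0, 0, 4, 1)
step 3: normalize row 2 (÷4) = (0, 0, 1, 4)
  row 0: subtract 1×row2 = (1, 0, 0, 0)
  row 1: subtract 4×row2 = (0, 1, 0, 0)

pivot columns: 0, 1, 2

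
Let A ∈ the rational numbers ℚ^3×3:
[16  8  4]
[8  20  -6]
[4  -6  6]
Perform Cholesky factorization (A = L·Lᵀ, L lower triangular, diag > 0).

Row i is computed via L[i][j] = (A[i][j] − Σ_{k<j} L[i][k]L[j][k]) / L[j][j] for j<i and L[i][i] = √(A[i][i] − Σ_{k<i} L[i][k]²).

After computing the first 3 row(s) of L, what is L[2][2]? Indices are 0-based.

Step 1: L[0][0] = √(16) = 4.
  L[1][0] = (8) / L[0][0] = 2.
Step 2: L[1][1] = √(16) = 4.
  L[2][0] = (4) / L[0][0] = 1.
  L[2][1] = (-8) / L[1][1] = -2.
Step 3: L[2][2] = √(1) = 1.

L[2][2] = 1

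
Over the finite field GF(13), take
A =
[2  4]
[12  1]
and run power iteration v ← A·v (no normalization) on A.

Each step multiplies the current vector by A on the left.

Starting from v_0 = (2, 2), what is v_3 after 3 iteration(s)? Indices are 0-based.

v_0 = (2, 2).
v_1 = A·v_0 = (12, 0).
v_2 = A·v_1 = (11, 1).
v_3 = A·v_2 = (0, 3).

v_3 = (0, 3)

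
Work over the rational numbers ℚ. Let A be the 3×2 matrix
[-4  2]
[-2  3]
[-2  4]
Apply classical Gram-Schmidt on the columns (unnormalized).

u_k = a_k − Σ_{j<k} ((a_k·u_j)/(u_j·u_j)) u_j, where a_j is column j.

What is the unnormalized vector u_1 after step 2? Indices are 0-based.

u_1 = (-5/3, 7/6, 13/6)

Step 1: u_0 = a_0 = (-4, -2, -2).
Step 2: u_1 = a_1 − (-11/12)·u_0 = (-5/3, 7/6, 13/6).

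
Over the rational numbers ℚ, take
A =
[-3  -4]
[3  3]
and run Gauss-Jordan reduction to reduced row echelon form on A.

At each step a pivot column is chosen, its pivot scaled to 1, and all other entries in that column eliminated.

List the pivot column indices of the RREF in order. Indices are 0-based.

pivot columns: 0, 1

step 1: normalize row 0 (÷-3) = (1, 4/3)
  row 1: subtract 3×row0 = (0, -1)
step 2: normalize row 1 (÷-1) = (0, 1)
  row 0: subtract 4/3×row1 = (1, 0)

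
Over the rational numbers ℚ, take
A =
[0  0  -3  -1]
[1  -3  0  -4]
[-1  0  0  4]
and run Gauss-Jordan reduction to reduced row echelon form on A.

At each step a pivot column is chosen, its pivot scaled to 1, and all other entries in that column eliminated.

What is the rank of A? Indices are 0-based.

[1] R0 <-> R1
[1] R0 /= 1  ⇒  (1, -3, 0, -4)
     R2 -= -1·R0  ⇒  (0, -3, 0, 0)
[2] R1 <-> R2
[2] R1 /= -3  ⇒  (0, 1, 0, 0)
     R0 -= -3·R1  ⇒  (1, 0, 0, -4)
[3] R2 /= -3  ⇒  (0, 0, 1, 1/3)

rank = 3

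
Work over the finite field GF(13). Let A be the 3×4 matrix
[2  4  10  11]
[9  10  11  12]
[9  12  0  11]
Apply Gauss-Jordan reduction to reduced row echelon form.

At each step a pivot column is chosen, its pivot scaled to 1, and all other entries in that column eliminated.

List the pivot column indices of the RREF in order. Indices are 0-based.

pivot columns: 0, 1, 3

pivot(0,0)=2: scale R0 → (1, 2, 5, 12)
  clear (1,0): R1 −= (9)R0 → (0, 5, 5, 8)
  clear (2,0): R2 −= (9)R0 → (0, 7, 7, 7)
pivot(1,1)=5: scale R1 → (0, 1, 1, 12)
  clear (0,1): R0 −= (2)R1 → (1, 0, 3, 1)
  clear (2,1): R2 −= (7)R1 → (0, 0, 0, 1)
col 2: no nonzero at/below row 2; advance.
pivot(2,3)=1: scale R2 → (0, 0, 0, 1)
  clear (0,3): R0 −= (1)R2 → (1, 0, 3, 0)
  clear (1,3): R1 −= (12)R2 → (0, 1, 1, 0)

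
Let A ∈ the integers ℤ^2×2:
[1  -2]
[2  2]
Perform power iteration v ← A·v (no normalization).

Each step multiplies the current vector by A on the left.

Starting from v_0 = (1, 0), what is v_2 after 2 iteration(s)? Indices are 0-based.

v_0 = (1, 0).
v_1 = A·v_0 = (1, 2).
v_2 = A·v_1 = (-3, 6).

v_2 = (-3, 6)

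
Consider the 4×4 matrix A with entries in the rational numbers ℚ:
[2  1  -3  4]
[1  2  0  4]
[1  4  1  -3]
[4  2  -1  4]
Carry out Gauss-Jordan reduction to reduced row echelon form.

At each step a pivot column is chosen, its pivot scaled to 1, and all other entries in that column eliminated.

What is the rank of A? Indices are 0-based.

step 1: normalize row 0 (÷2) = (1, 1/2, -3/2, 2)
  row 1: subtract 1×row0 = (0, 3/2, 3/2, 2)
  row 2: subtract 1×row0 = (0, 7/2, 5/2, -5)
  row 3: subtract 4×row0 = (0, 0, 5, -4)
step 2: normalize row 1 (÷3/2) = (0, 1, 1, 4/3)
  row 0: subtract 1/2×row1 = (1, 0, -2, 4/3)
  row 2: subtract 7/2×row1 = (0, 0, -1, -29/3)
step 3: normalize row 2 (÷-1) = (0, 0, 1, 29/3)
  row 0: subtract -2×row2 = (1, 0, 0, 62/3)
  row 1: subtract 1×row2 = (0, 1, 0, -25/3)
  row 3: subtract 5×row2 = (0, 0, 0, -157/3)
step 4: normalize row 3 (÷-157/3) = (0, 0, 0, 1)
  row 0: subtract 62/3×row3 = (1, 0, 0, 0)
  row 1: subtract -25/3×row3 = (0, 1, 0, 0)
  row 2: subtract 29/3×row3 = (0, 0, 1, 0)

rank = 4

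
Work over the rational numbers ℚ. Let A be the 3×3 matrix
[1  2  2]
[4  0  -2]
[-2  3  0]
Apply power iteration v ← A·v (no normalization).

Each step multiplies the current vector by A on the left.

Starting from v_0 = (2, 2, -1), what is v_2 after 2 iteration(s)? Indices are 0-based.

v_2 = (28, 12, 22)

v_0 = (2, 2, -1).
v_1 = A·v_0 = (4, 10, 2).
v_2 = A·v_1 = (28, 12, 22).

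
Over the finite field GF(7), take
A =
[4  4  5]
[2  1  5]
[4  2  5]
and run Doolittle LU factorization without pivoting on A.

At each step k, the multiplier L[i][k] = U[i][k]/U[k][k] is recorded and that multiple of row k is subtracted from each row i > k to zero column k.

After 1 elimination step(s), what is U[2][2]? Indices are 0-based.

U[2][2] = 0

k=0: U[0][0]=4
  eliminate (1,0): mult=4, new row 1: (0, 6, 6); set L[1][0]=4
  eliminate (2,0): mult=1, new row 2: (0, 5, 0); set L[2][0]=1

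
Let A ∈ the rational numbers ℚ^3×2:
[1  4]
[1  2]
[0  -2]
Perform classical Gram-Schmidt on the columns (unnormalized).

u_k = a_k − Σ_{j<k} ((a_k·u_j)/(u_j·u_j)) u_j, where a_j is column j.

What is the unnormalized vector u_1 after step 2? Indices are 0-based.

u_1 = (1, -1, -2)

Step 1: u_0 = a_0 = (1, 1, 0).
Step 2: u_1 = a_1 − (3)·u_0 = (1, -1, -2).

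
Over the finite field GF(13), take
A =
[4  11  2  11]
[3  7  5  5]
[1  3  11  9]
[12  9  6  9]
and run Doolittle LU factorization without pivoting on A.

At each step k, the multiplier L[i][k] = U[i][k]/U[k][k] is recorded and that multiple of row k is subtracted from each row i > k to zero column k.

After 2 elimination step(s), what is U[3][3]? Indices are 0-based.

Step 1: pivot at (0,0) is 4.
  row1 ← row1 − (4)·row0  ⇒  L[1][0]=4, U row1=(0, 2, 10, 0)
  row2 ← row2 − (10)·row0  ⇒  L[2][0]=10, U row2=(0, 10, 4, 3)
  row3 ← row3 − (3)·row0  ⇒  L[3][0]=3, U row3=(0, 2, 0, 2)
Step 2: pivot at (1,1) is 2.
  row2 ← row2 − (5)·row1  ⇒  L[2][1]=5, U row2=(0, 0, 6, 3)
  row3 ← row3 − (1)·row1  ⇒  L[3][1]=1, U row3=(0, 0, 3, 2)

U[3][3] = 2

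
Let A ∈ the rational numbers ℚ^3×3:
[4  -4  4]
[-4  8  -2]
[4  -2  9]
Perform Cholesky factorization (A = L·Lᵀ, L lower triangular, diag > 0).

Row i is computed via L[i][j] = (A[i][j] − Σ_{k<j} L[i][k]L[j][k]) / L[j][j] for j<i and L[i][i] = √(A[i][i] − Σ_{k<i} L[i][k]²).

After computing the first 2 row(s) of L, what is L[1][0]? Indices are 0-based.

Step 1: L[0][0] = √(4) = 2.
  L[1][0] = (-4) / L[0][0] = -2.
Step 2: L[1][1] = √(4) = 2.

L[1][0] = -2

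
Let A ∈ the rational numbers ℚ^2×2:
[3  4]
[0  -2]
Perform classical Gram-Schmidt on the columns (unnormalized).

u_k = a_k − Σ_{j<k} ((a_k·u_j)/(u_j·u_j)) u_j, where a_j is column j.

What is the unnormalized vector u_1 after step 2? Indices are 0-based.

u_1 = (0, -2)

Step 1: u_0 = a_0 = (3, 0).
Step 2: u_1 = a_1 − (4/3)·u_0 = (0, -2).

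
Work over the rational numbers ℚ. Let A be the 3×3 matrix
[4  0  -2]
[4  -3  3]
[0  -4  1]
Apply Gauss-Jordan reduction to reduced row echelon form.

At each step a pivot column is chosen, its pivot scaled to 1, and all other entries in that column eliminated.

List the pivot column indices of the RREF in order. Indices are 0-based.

pivot columns: 0, 1, 2

[1] R0 /= 4  ⇒  (1, 0, -1/2)
     R1 -= 4·R0  ⇒  (0, -3, 5)
[2] R1 /= -3  ⇒  (0, 1, -5/3)
     R2 -= -4·R1  ⇒  (0, 0, -17/3)
[3] R2 /= -17/3  ⇒  (0, 0, 1)
     R0 -= -1/2·R2  ⇒  (1, 0, 0)
     R1 -= -5/3·R2  ⇒  (0, 1, 0)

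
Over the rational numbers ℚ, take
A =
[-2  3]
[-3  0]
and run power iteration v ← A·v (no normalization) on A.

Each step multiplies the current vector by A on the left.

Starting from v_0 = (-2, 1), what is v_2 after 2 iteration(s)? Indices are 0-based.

v_2 = (4, -21)

v_0 = (-2, 1).
v_1 = A·v_0 = (7, 6).
v_2 = A·v_1 = (4, -21).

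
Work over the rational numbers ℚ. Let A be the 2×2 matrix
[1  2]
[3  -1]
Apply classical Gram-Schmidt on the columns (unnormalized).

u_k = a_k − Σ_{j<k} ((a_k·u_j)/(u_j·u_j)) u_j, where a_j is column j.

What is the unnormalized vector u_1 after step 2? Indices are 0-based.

Step 1: u_0 = a_0 = (1, 3).
Step 2: u_1 = a_1 − (-1/10)·u_0 = (21/10, -7/10).

u_1 = (21/10, -7/10)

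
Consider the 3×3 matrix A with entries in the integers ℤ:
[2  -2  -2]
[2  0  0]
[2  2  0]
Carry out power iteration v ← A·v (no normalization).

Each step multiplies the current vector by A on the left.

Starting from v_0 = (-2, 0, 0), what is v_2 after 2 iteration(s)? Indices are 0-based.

v_0 = (-2, 0, 0).
v_1 = A·v_0 = (-4, -4, -4).
v_2 = A·v_1 = (8, -8, -16).

v_2 = (8, -8, -16)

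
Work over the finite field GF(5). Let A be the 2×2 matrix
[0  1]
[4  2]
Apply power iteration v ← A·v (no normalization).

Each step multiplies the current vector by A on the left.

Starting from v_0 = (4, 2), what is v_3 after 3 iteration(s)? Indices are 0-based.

v_0 = (4, 2).
v_1 = A·v_0 = (2, 0).
v_2 = A·v_1 = (0, 3).
v_3 = A·v_2 = (3, 1).

v_3 = (3, 1)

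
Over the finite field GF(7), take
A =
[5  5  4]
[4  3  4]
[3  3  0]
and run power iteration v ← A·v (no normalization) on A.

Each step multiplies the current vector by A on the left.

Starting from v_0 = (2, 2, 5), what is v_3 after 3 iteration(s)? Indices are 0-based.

v_0 = (2, 2, 5).
v_1 = A·v_0 = (5, 6, 5).
v_2 = A·v_1 = (5, 2, 5).
v_3 = A·v_2 = (6, 4, 0).

v_3 = (6, 4, 0)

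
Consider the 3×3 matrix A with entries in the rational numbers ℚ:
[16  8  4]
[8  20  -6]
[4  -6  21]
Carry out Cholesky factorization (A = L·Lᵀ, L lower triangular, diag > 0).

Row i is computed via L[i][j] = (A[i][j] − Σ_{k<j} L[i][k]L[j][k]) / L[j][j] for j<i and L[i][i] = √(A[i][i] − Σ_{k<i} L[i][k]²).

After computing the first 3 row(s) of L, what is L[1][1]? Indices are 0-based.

L[1][1] = 4

Step 1: L[0][0] = √(16) = 4.
  L[1][0] = (8) / L[0][0] = 2.
Step 2: L[1][1] = √(16) = 4.
  L[2][0] = (4) / L[0][0] = 1.
  L[2][1] = (-8) / L[1][1] = -2.
Step 3: L[2][2] = √(16) = 4.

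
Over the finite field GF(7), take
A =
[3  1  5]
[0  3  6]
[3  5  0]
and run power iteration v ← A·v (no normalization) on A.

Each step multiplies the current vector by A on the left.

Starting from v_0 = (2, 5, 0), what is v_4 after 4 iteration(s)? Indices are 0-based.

v_4 = (0, 5, 2)

v_0 = (2, 5, 0).
v_1 = A·v_0 = (4, 1, 3).
v_2 = A·v_1 = (0, 0, 3).
v_3 = A·v_2 = (1, 4, 0).
v_4 = A·v_3 = (0, 5, 2).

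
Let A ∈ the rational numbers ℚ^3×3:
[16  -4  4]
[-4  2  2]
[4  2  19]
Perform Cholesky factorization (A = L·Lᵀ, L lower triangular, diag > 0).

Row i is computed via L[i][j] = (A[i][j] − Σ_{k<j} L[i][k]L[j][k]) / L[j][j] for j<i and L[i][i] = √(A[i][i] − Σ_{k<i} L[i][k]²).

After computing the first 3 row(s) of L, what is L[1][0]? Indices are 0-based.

Step 1: L[0][0] = √(16) = 4.
  L[1][0] = (-4) / L[0][0] = -1.
Step 2: L[1][1] = √(1) = 1.
  L[2][0] = (4) / L[0][0] = 1.
  L[2][1] = (3) / L[1][1] = 3.
Step 3: L[2][2] = √(9) = 3.

L[1][0] = -1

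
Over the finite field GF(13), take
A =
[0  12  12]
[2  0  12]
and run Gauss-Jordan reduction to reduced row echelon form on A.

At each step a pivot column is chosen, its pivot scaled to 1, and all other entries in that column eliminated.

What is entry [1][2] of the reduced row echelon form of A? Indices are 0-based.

M[1][2] = 1

pivot(0,0): swap R0↔R1
pivot(0,0)=2: scale R0 → (1, 0, 6)
pivot(1,1)=12: scale R1 → (0, 1, 1)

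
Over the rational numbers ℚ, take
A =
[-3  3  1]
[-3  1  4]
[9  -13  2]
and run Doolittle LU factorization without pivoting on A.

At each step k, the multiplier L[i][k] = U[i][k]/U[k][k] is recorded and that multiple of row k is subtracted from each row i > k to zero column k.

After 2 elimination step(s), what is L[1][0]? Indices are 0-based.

[col 0] pivot -3
  R1 -= 1*R0 → (0, -2, 3)  (L[1][0] := 1)
  R2 -= -3*R0 → (0, -4, 5)  (L[2][0] := -3)
[col 1] pivot -2
  R2 -= 2*R1 → (0, 0, -1)  (L[2][1] := 2)

L[1][0] = 1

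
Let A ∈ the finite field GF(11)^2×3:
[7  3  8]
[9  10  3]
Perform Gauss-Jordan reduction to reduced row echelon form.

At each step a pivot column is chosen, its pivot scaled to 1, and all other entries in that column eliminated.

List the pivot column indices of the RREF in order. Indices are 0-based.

pivot columns: 0, 1

pivot(0,0)=7: scale R0 → (1, 2, 9)
  clear (1,0): R1 −= (9)R0 → (0, 3, 10)
pivot(1,1)=3: scale R1 → (0, 1, 7)
  clear (0,1): R0 −= (2)R1 → (1, 0, 6)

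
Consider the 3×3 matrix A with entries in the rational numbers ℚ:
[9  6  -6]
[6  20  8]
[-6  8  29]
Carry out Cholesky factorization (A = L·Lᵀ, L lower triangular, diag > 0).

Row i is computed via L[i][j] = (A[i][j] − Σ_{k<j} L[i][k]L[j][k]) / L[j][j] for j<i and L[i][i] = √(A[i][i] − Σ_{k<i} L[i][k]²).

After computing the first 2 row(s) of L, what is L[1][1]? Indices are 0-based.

Step 1: L[0][0] = √(9) = 3.
  L[1][0] = (6) / L[0][0] = 2.
Step 2: L[1][1] = √(16) = 4.

L[1][1] = 4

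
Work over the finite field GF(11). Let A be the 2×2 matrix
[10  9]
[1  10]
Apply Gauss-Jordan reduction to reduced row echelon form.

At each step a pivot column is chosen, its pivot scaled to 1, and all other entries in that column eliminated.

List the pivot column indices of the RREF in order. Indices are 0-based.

pivot columns: 0, 1

pivot(0,0)=10: scale R0 → (1, 2)
  clear (1,0): R1 −= (1)R0 → (0, 8)
pivot(1,1)=8: scale R1 → (0, 1)
  clear (0,1): R0 −= (2)R1 → (1, 0)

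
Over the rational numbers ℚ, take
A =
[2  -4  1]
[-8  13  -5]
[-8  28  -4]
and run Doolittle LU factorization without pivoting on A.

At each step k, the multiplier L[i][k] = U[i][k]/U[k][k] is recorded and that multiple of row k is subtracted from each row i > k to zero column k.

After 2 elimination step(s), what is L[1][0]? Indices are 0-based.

[col 0] pivot 2
  R1 -= -4*R0 → (0, -3, -1)  (L[1][0] := -4)
  R2 -= -4*R0 → (0, 12, 0)  (L[2][0] := -4)
[col 1] pivot -3
  R2 -= -4*R1 → (0, 0, -4)  (L[2][1] := -4)

L[1][0] = -4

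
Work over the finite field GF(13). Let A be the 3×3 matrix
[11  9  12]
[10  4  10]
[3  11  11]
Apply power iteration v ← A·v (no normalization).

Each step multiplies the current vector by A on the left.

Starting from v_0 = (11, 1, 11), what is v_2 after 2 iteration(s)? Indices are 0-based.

v_0 = (11, 1, 11).
v_1 = A·v_0 = (2, 3, 9).
v_2 = A·v_1 = (1, 5, 8).

v_2 = (1, 5, 8)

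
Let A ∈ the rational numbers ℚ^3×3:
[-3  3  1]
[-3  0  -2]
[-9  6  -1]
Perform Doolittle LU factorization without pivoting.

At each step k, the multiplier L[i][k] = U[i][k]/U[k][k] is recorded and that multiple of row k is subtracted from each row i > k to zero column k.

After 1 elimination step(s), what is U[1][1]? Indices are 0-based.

k=0: U[0][0]=-3
  eliminate (1,0): mult=1, new row 1: (0, -3, -3); set L[1][0]=1
  eliminate (2,0): mult=3, new row 2: (0, -3, -4); set L[2][0]=3

U[1][1] = -3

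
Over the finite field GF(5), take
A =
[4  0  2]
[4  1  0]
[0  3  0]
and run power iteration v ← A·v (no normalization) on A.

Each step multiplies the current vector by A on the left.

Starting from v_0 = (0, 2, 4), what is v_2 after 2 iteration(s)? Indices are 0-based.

v_0 = (0, 2, 4).
v_1 = A·v_0 = (3, 2, 1).
v_2 = A·v_1 = (4, 4, 1).

v_2 = (4, 4, 1)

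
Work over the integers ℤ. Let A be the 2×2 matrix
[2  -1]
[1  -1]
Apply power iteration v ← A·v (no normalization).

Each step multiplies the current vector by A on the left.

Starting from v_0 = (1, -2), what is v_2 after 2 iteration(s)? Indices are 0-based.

v_2 = (5, 1)

v_0 = (1, -2).
v_1 = A·v_0 = (4, 3).
v_2 = A·v_1 = (5, 1).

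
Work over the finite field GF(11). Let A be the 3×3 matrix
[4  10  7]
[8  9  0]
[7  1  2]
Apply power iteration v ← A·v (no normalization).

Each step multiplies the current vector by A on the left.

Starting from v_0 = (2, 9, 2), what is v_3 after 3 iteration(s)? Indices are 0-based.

v_3 = (6, 1, 5)

v_0 = (2, 9, 2).
v_1 = A·v_0 = (2, 9, 5).
v_2 = A·v_1 = (1, 9, 0).
v_3 = A·v_2 = (6, 1, 5).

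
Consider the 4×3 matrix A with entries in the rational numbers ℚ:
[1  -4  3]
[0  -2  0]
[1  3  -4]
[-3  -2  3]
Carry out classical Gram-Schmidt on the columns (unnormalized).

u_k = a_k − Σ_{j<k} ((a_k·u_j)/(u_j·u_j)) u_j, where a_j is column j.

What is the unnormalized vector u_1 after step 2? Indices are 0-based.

Step 1: u_0 = a_0 = (1, 0, 1, -3).
Step 2: u_1 = a_1 − (5/11)·u_0 = (-49/11, -2, 28/11, -7/11).

u_1 = (-49/11, -2, 28/11, -7/11)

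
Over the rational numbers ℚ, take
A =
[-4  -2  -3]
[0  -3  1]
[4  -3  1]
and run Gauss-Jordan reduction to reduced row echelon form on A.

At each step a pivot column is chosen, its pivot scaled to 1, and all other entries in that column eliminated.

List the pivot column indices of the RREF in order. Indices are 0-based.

step 1: normalize row 0 (÷-4) = (1, 1/2, 3/4)
  row 2: subtract 4×row0 = (0, -5, -2)
step 2: normalize row 1 (÷-3) = (0, 1, -1/3)
  row 0: subtract 1/2×row1 = (1, 0, 11/12)
  row 2: subtract -5×row1 = (0, 0, -11/3)
step 3: normalize row 2 (÷-11/3) = (0, 0, 1)
  row 0: subtract 11/12×row2 = (1, 0, 0)
  row 1: subtract -1/3×row2 = (0, 1, 0)

pivot columns: 0, 1, 2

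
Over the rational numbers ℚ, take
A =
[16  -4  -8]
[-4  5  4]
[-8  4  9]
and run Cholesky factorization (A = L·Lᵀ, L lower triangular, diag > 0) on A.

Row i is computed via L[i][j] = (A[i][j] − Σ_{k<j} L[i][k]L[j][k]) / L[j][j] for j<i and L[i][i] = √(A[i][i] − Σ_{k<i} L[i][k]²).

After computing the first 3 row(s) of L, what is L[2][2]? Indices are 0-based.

L[2][2] = 2

Step 1: L[0][0] = √(16) = 4.
  L[1][0] = (-4) / L[0][0] = -1.
Step 2: L[1][1] = √(4) = 2.
  L[2][0] = (-8) / L[0][0] = -2.
  L[2][1] = (2) / L[1][1] = 1.
Step 3: L[2][2] = √(4) = 2.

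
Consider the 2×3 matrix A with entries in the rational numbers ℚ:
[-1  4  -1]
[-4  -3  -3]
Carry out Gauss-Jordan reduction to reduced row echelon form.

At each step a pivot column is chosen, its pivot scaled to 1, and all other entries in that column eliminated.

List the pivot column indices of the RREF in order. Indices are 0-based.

step 1: normalize row 0 (÷-1) = (1, -4, 1)
  row 1: subtract -4×row0 = (0, -19, 1)
step 2: normalize row 1 (÷-19) = (0, 1, -1/19)
  row 0: subtract -4×row1 = (1, 0, 15/19)

pivot columns: 0, 1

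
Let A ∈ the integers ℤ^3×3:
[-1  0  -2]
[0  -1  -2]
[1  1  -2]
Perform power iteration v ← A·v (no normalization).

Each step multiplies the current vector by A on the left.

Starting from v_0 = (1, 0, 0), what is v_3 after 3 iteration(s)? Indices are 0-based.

v_3 = (7, 8, 3)

v_0 = (1, 0, 0).
v_1 = A·v_0 = (-1, 0, 1).
v_2 = A·v_1 = (-1, -2, -3).
v_3 = A·v_2 = (7, 8, 3).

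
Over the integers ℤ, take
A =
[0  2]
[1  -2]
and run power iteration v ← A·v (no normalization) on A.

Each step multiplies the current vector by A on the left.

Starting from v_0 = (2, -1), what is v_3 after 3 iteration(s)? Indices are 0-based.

v_3 = (-20, 28)

v_0 = (2, -1).
v_1 = A·v_0 = (-2, 4).
v_2 = A·v_1 = (8, -10).
v_3 = A·v_2 = (-20, 28).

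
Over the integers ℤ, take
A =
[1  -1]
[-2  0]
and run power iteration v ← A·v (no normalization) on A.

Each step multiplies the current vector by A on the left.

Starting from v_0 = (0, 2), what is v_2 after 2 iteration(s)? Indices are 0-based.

v_2 = (-2, 4)

v_0 = (0, 2).
v_1 = A·v_0 = (-2, 0).
v_2 = A·v_1 = (-2, 4).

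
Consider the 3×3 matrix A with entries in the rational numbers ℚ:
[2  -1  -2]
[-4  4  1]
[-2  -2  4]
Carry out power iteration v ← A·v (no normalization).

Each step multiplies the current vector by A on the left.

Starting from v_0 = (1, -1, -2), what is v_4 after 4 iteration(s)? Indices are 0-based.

v_4 = (970, -2824, 436)

v_0 = (1, -1, -2).
v_1 = A·v_0 = (7, -10, -8).
v_2 = A·v_1 = (40, -76, -26).
v_3 = A·v_2 = (208, -490, -32).
v_4 = A·v_3 = (970, -2824, 436).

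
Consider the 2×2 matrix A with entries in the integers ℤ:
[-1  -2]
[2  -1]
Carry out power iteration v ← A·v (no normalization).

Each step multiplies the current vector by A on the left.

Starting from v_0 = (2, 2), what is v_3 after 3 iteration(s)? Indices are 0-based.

v_3 = (26, 18)

v_0 = (2, 2).
v_1 = A·v_0 = (-6, 2).
v_2 = A·v_1 = (2, -14).
v_3 = A·v_2 = (26, 18).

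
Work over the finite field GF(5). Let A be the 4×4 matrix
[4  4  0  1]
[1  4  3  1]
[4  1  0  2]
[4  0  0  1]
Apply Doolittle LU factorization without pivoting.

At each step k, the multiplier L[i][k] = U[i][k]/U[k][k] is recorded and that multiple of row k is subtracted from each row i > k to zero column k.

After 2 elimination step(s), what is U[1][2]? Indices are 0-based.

U[1][2] = 3

Step 1: pivot at (0,0) is 4.
  row1 ← row1 − (4)·row0  ⇒  L[1][0]=4, U row1=(0, 3, 3, 2)
  row2 ← row2 − (1)·row0  ⇒  L[2][0]=1, U row2=(0, 2, 0, 1)
  row3 ← row3 − (1)·row0  ⇒  L[3][0]=1, U row3=(0, 1, 0, 0)
Step 2: pivot at (1,1) is 3.
  row2 ← row2 − (4)·row1  ⇒  L[2][1]=4, U row2=(0, 0, 3, 3)
  row3 ← row3 − (2)·row1  ⇒  L[3][1]=2, U row3=(0, 0, 4, 1)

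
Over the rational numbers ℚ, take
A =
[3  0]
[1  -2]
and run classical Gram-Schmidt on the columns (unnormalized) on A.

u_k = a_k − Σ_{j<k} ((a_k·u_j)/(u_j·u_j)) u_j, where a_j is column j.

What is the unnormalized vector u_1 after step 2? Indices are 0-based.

u_1 = (3/5, -9/5)

Step 1: u_0 = a_0 = (3, 1).
Step 2: u_1 = a_1 − (-1/5)·u_0 = (3/5, -9/5).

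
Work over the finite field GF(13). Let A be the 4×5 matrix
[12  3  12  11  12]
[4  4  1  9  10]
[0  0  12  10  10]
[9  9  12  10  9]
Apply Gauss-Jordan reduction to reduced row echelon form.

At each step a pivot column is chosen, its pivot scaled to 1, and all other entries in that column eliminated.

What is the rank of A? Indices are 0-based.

[1] R0 /= 12  ⇒  (1, 10, 1, 2, 1)
     R1 -= 4·R0  ⇒  (0, 3, 10, 1, 6)
     R3 -= 9·R0  ⇒  (0, 10, 3, 5, 0)
[2] R1 /= 3  ⇒  (0, 1, 12, 9, 2)
     R0 -= 10·R1  ⇒  (1, 0, 11, 3, 7)
     R3 -= 10·R1  ⇒  (0, 0, 0, 6, 6)
[3] R2 /= 12  ⇒  (0, 0, 1, 3, 3)
     R0 -= 11·R2  ⇒  (1, 0, 0, 9, 0)
     R1 -= 12·R2  ⇒  (0, 1, 0, 12, 5)
[4] R3 /= 6  ⇒  (0, 0, 0, 1, 1)
     R0 -= 9·R3  ⇒  (1, 0, 0, 0, 4)
     R1 -= 12·R3  ⇒  (0, 1, 0, 0, 6)
     R2 -= 3·R3  ⇒  (0, 0, 1, 0, 0)

rank = 4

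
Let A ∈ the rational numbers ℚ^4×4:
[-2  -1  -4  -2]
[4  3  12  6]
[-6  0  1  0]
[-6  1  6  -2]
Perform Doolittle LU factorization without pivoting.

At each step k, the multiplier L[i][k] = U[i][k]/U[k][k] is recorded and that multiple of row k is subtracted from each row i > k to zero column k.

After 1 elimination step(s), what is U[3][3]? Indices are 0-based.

[col 0] pivot -2
  R1 -= -2*R0 → (0, 1, 4, 2)  (L[1][0] := -2)
  R2 -= 3*R0 → (0, 3, 13, 6)  (L[2][0] := 3)
  R3 -= 3*R0 → (0, 4, 18, 4)  (L[3][0] := 3)

U[3][3] = 4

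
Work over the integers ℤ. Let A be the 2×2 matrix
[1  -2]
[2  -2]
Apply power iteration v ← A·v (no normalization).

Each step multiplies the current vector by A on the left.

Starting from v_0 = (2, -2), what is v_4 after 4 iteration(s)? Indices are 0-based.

v_0 = (2, -2).
v_1 = A·v_0 = (6, 8).
v_2 = A·v_1 = (-10, -4).
v_3 = A·v_2 = (-2, -12).
v_4 = A·v_3 = (22, 20).

v_4 = (22, 20)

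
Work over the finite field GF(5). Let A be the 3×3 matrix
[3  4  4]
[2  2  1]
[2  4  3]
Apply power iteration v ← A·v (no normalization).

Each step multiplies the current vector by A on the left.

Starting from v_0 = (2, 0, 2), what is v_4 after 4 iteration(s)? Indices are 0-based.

v_4 = (1, 3, 2)

v_0 = (2, 0, 2).
v_1 = A·v_0 = (4, 1, 0).
v_2 = A·v_1 = (1, 0, 2).
v_3 = A·v_2 = (1, 4, 3).
v_4 = A·v_3 = (1, 3, 2).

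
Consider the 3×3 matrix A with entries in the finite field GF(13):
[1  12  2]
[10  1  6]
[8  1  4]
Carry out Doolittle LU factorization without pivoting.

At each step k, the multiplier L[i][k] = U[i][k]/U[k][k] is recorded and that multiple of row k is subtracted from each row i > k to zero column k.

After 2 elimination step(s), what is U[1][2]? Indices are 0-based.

Step 1: pivot at (0,0) is 1.
  row1 ← row1 − (10)·row0  ⇒  L[1][0]=10, U row1=(0, 11, 12)
  row2 ← row2 − (8)·row0  ⇒  L[2][0]=8, U row2=(0, 9, 1)
Step 2: pivot at (1,1) is 11.
  row2 ← row2 − (2)·row1  ⇒  L[2][1]=2, U row2=(0, 0, 3)

U[1][2] = 12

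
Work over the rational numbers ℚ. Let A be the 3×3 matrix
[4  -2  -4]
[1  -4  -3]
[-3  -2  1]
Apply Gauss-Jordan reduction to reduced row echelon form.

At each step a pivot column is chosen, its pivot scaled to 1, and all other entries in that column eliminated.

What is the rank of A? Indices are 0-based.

rank = 2

pivot(0,0)=4: scale R0 → (1, -1/2, -1)
  clear (1,0): R1 −= (1)R0 → (0, -7/2, -2)
  clear (2,0): R2 −= (-3)R0 → (0, -7/2, -2)
pivot(1,1)=-7/2: scale R1 → (0, 1, 4/7)
  clear (0,1): R0 −= (-1/2)R1 → (1, 0, -5/7)
  clear (2,1): R2 −= (-7/2)R1 → (0, 0, 0)
col 2: no nonzero at/below row 2; advance.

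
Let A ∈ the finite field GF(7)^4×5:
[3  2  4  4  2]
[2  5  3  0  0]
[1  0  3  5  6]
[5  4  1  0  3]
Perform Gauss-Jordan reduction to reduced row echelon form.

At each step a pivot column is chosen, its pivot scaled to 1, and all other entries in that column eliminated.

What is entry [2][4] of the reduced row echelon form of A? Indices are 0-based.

M[2][4] = 0

pivot(0,0)=3: scale R0 → (1, 3, 6, 6, 3)
  clear (1,0): R1 −= (2)R0 → (0, 6, 5, 2, 1)
  clear (2,0): R2 −= (1)R0 → (0, 4, 4, 6, 3)
  clear (3,0): R3 −= (5)R0 → (0, 3, 6, 5, 2)
pivot(1,1)=6: scale R1 → (0, 1, 2, 5, 6)
  clear (0,1): R0 −= (3)R1 → (1, 0, 0, 5, 6)
  clear (2,1): R2 −= (4)R1 → (0, 0, 3, 0, 0)
  clear (3,1): R3 −= (3)R1 → (0, 0, 0, 4, 5)
pivot(2,2)=3: scale R2 → (0, 0, 1, 0, 0)
  clear (1,2): R1 −= (2)R2 → (0, 1, 0, 5, 6)
pivot(3,3)=4: scale R3 → (0, 0, 0, 1, 3)
  clear (0,3): R0 −= (5)R3 → (1, 0, 0, 0, 5)
  clear (1,3): R1 −= (5)R3 → (0, 1, 0, 0, 5)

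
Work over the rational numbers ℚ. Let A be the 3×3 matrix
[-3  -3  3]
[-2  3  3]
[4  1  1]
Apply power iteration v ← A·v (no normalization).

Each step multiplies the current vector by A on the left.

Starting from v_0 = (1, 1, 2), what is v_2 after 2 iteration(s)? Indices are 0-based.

v_0 = (1, 1, 2).
v_1 = A·v_0 = (0, 7, 7).
v_2 = A·v_1 = (0, 42, 14).

v_2 = (0, 42, 14)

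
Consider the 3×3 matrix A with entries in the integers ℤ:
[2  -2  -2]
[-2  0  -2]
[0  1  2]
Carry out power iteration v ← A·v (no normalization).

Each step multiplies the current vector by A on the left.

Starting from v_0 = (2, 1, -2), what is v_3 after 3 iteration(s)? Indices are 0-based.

v_0 = (2, 1, -2).
v_1 = A·v_0 = (6, 0, -3).
v_2 = A·v_1 = (18, -6, -6).
v_3 = A·v_2 = (60, -24, -18).

v_3 = (60, -24, -18)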